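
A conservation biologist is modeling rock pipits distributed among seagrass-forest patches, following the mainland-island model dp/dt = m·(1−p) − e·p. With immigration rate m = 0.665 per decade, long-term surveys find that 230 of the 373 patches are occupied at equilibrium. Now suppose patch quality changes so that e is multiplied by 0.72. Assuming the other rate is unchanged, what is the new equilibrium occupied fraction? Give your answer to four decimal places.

0.6908

Observed p* = 230/373 = 0.61662.
Balance m(1−p*) = e·p* gives e = m(1−p*)/p* = 0.665×0.38338/0.61662 = 0.41346.
New p* = m/(m+e) = 0.66500/(0.66500+0.29769) = 0.69077.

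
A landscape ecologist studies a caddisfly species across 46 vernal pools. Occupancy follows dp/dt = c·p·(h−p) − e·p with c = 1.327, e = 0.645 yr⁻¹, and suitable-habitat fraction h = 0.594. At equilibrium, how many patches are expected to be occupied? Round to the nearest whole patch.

p* = h − e/c = 0.594 − 0.4861 = 0.1079.
Expected occupied patches = N × p* = 46 × 0.1079 = 4.97 ≈ 5.

5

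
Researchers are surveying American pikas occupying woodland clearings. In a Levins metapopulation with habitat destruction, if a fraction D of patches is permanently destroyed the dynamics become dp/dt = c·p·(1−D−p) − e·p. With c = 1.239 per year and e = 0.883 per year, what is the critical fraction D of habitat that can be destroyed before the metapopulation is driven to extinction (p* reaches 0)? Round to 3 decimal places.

0.287

The nontrivial equilibrium is p* = (1−D) − e/c; extinction occurs when this hits zero.
So D_crit = 1 − e/c = 1 − 0.883/1.239 = 1 − 0.7127 = 0.2873.
Note this equals the original equilibrium occupancy — the Levins extinction-debt result.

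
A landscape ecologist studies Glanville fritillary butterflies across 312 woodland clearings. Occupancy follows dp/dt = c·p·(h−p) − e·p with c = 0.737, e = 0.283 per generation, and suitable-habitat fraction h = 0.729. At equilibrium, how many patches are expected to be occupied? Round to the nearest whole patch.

p* = h − e/c = 0.729 − 0.3840 = 0.3450.
Expected occupied patches = N × p* = 312 × 0.3450 = 107.64 ≈ 108.

108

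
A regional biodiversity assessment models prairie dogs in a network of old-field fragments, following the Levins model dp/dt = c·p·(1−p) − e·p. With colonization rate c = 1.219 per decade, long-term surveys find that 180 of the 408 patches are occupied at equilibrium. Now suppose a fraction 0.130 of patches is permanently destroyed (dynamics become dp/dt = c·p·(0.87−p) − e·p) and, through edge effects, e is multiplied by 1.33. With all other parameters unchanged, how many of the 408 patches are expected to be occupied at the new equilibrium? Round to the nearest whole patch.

52

Observed p* = 180/408 = 0.44118.
Balance c(1−p*) = e gives e = 1.219×(1 − 0.44118) = 0.68120.
New p* = 0.87 − e/c = 0.87 − 0.90600/1.21900 = 0.12677.
Expected occupied = 408 × 0.12677 = 51.72 ≈ 52.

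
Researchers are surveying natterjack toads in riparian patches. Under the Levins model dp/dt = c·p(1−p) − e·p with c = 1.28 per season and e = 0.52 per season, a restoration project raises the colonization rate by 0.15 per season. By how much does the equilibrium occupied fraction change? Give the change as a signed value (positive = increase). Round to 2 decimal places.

Before: p* = 1 − 0.52/1.28 = 0.5938.
After the change, c = 1.43, e = 0.52, so p* = 1 − 0.52/1.43 = 0.6364.
Δp* = 0.6364 − 0.5938 = +0.0426.

0.04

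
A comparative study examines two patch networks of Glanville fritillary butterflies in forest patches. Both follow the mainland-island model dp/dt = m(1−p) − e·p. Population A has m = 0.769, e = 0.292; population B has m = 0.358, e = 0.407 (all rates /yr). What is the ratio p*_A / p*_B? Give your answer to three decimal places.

1.549

A: p*_A = m/(m+e) = 0.769/1.0610 = 0.7248.
B: p*_B = 0.358/0.7650 = 0.4680.
p*_A / p*_B = 0.7248/0.4680 = 1.5488.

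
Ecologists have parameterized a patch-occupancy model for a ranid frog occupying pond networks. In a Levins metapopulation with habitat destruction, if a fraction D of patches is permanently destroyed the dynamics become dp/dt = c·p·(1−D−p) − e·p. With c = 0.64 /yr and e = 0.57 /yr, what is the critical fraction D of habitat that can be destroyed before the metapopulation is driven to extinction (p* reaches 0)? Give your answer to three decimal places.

0.109

The nontrivial equilibrium is p* = (1−D) − e/c; extinction occurs when this hits zero.
So D_crit = 1 − e/c = 1 − 0.57/0.64 = 1 − 0.8906 = 0.1094.
Note this equals the original equilibrium occupancy — the Levins extinction-debt result.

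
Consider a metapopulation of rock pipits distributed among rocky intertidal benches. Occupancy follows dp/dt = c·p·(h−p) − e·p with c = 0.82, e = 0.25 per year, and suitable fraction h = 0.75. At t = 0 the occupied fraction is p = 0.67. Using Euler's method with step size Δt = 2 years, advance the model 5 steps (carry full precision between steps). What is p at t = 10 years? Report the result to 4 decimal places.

0.4450

Update rule: p ← p + [c·p·(h−p) − e·p]·Δt with Δt = 2.
step 1: Δp = -0.24710, p = 0.42290
step 2: Δp = +0.01541, p = 0.43831
step 3: Δp = +0.00489, p = 0.44321
step 4: Δp = +0.00139, p = 0.44460
step 5: Δp = +0.00038, p = 0.44498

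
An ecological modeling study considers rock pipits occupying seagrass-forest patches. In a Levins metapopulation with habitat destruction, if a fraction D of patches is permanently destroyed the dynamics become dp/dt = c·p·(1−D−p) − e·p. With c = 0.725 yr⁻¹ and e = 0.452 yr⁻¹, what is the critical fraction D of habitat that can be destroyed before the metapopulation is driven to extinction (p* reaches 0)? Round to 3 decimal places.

The nontrivial equilibrium is p* = (1−D) − e/c; extinction occurs when this hits zero.
So D_crit = 1 − e/c = 1 − 0.452/0.725 = 1 − 0.6234 = 0.3766.
This equals the undisturbed p*, a classic result of Lande's extension.

0.377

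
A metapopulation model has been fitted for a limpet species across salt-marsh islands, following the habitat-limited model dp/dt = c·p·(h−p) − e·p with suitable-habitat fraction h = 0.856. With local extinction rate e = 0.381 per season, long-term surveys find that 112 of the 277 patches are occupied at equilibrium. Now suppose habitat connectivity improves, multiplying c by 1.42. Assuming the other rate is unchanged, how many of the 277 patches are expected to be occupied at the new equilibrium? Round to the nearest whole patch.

149

Observed p* = 112/277 = 0.40433.
Balance c(h−p*) = e gives c = e/(0.856 − 0.40433) = 0.381/0.45167 = 0.84354.
New p* = 0.856 − e/c = 0.856 − 0.38100/1.19783 = 0.53792.
Expected occupied = 277 × 0.53792 = 149.00 ≈ 149.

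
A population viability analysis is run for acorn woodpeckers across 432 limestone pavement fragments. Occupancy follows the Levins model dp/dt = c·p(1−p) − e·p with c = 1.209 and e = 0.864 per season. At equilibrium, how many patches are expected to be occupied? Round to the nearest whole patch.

p* = 1 − e/c = 1 − 0.864/1.209 = 0.2854.
Expected occupied patches = N × p* = 432 × 0.2854 = 123.28 ≈ 123.

123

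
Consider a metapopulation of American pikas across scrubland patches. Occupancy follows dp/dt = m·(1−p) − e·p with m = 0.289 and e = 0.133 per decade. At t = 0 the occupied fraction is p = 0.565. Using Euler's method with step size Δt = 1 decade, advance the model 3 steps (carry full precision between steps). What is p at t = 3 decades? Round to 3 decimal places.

Update rule: p ← p + [m·(1−p) − e·p]·Δt with Δt = 1.
p: 0.56500 → 0.61557  (Δp = +0.05057)
p: 0.61557 → 0.64480  (Δp = +0.02923)
p: 0.64480 → 0.66169  (Δp = +0.01689)

0.662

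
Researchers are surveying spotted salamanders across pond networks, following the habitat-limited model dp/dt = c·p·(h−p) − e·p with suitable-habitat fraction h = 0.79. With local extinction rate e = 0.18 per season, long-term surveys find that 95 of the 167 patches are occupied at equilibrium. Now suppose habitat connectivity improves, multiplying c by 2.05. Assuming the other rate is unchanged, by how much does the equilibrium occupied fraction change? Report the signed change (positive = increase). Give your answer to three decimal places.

Observed p* = 95/167 = 0.56886.
Balance c(h−p*) = e gives c = e/(0.79 − 0.56886) = 0.18/0.22114 = 0.81396.
New p* = 0.79 − e/c = 0.79 − 0.18000/1.66862 = 0.68213.
Δp* = 0.68213 − 0.56886 = +0.11327.

0.113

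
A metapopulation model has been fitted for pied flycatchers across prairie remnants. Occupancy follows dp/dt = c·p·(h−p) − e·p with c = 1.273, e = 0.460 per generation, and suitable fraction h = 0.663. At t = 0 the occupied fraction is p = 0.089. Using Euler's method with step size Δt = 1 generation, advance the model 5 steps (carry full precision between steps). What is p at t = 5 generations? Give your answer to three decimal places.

Update rule: p ← p + [c·p·(h−p) − e·p]·Δt with Δt = 1.
step 1: Δp = +0.02409, p = 0.11309
step 2: Δp = +0.02715, p = 0.14024
step 3: Δp = +0.02882, p = 0.16905
step 4: Δp = +0.02854, p = 0.19759
step 5: Δp = +0.02617, p = 0.22376

0.224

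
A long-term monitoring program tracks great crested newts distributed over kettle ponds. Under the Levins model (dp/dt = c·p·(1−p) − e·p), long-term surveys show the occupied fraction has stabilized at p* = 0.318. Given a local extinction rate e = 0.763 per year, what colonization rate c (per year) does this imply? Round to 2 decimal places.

1.12

At equilibrium c(1−p*) = e, so c = e/(1−p*).
c = 0.763/(1 − 0.318) = 0.763/0.6820 = 1.1188.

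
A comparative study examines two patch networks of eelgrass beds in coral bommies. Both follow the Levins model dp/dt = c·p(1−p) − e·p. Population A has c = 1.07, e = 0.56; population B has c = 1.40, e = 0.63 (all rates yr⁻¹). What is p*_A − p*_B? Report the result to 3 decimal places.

-0.073

A: p*_A = 1 − 0.56/1.07 = 0.4766.
B: p*_B = 1 − 0.63/1.40 = 0.5500.
p*_A − p*_B = 0.4766 − 0.5500 = -0.0734.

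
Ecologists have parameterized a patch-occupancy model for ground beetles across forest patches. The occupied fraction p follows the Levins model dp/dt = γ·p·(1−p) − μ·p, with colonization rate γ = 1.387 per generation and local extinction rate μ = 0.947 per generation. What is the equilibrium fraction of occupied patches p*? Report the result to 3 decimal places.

Setting dp/dt = 0 and dividing through by p* gives γ·(1−p*) = μ.
So p* = 1 − μ/γ = 1 − 0.947/1.387 = 1 − 0.6828 = 0.3172.

0.317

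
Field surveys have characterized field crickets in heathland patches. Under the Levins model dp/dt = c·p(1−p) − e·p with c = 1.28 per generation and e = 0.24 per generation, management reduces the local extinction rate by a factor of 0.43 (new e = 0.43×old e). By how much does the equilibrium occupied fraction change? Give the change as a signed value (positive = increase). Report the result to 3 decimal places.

0.107

Before: p* = 1 − 0.24/1.28 = 0.8125.
After the change, c = 1.28, e = 0.1032, so p* = 1 − 0.1032/1.28 = 0.9194.
Δp* = 0.9194 − 0.8125 = +0.1069.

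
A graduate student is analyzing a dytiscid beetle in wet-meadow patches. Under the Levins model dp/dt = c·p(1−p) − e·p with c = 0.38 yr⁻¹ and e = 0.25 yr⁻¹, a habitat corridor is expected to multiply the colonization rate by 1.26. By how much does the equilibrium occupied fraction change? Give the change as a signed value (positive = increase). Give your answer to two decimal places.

0.14

Before: p* = 1 − 0.25/0.38 = 0.3421.
After the change, c = 0.4788, e = 0.25, so p* = 1 − 0.25/0.4788 = 0.4779.
Δp* = 0.4779 − 0.3421 = +0.1358.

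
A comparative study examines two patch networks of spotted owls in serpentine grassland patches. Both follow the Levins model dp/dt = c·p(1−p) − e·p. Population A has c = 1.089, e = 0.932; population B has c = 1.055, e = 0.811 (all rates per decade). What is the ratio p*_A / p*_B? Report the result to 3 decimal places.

0.623

A: p*_A = 1 − 0.932/1.089 = 0.1442.
B: p*_B = 1 − 0.811/1.055 = 0.2313.
p*_A / p*_B = 0.1442/0.2313 = 0.6234.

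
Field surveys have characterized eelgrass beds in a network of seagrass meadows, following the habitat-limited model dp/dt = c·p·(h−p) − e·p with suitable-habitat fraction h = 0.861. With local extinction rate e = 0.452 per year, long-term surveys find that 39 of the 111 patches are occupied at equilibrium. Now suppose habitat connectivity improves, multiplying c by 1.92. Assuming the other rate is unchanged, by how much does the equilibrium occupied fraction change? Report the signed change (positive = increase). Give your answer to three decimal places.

0.244

Observed p* = 39/111 = 0.35135.
Balance c(h−p*) = e gives c = e/(0.861 − 0.35135) = 0.452/0.50965 = 0.88688.
New p* = 0.861 − e/c = 0.861 − 0.45200/1.70281 = 0.59556.
Δp* = 0.59556 − 0.35135 = +0.24421.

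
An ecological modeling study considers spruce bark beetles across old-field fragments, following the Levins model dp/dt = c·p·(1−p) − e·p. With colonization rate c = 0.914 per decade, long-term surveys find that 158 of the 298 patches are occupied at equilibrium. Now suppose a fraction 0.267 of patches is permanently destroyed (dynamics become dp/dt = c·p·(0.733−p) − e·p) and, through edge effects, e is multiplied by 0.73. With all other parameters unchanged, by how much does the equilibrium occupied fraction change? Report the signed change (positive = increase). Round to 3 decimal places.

Observed p* = 158/298 = 0.53020.
Balance c(1−p*) = e gives e = 0.914×(1 − 0.53020) = 0.42940.
New p* = 0.733 − e/c = 0.733 − 0.31346/0.91400 = 0.39005.
Δp* = 0.39005 − 0.53020 = -0.14015.

-0.140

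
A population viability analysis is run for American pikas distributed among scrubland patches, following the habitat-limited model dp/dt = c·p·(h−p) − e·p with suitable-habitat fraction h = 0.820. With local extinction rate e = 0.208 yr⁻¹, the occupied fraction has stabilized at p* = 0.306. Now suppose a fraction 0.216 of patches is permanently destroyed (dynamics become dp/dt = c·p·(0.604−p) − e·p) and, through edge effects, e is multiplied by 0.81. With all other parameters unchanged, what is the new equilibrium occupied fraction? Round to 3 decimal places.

0.188

Balance c(h−p*) = e gives c = e/(0.82 − 0.30600) = 0.208/0.51400 = 0.40467.
New p* = 0.604 − e/c = 0.604 − 0.16848/0.40467 = 0.18766.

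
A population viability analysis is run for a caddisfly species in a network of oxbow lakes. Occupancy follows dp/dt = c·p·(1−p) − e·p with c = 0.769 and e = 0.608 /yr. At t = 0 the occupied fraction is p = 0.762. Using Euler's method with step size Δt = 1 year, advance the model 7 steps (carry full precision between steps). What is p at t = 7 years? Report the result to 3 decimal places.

Update rule: p ← p + [c·p·(1−p) − e·p]·Δt with Δt = 1.
  1  |  dp/dt·Δt = -0.323833  |  p_1 = 0.438167
  2  |  dp/dt·Δt = -0.077096  |  p_2 = 0.361071
  3  |  dp/dt·Δt = -0.042124  |  p_3 = 0.318947
  4  |  dp/dt·Δt = -0.026878  |  p_4 = 0.292069
  5  |  dp/dt·Δt = -0.018576  |  p_5 = 0.273493
  6  |  dp/dt·Δt = -0.013488  |  p_6 = 0.260006
  7  |  dp/dt·Δt = -0.010126  |  p_7 = 0.249880

0.250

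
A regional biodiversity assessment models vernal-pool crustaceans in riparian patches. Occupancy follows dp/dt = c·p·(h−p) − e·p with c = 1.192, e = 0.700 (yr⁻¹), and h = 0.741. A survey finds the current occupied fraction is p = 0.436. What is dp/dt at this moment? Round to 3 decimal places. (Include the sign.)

-0.147

Colonization term: c·p·(h−p) = 1.192×0.436×0.3050 = 0.15851.
Extinction term: e·p = 0.30520.
dp/dt = 0.15851 − 0.30520 = -0.14669.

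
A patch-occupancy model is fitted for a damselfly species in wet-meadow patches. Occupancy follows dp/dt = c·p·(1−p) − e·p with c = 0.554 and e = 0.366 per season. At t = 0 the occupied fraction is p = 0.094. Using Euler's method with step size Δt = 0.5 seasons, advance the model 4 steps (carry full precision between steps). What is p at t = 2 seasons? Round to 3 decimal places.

Update rule: p ← p + [c·p·(1−p) − e·p]·Δt with Δt = 0.5.
t = 0.5: p = 0.09400 + (+0.00639) = 0.10039
t = 1: p = 0.10039 + (+0.00664) = 0.10703
t = 1.5: p = 0.10703 + (+0.00689) = 0.11392
t = 2: p = 0.11392 + (+0.00711) = 0.12103

0.121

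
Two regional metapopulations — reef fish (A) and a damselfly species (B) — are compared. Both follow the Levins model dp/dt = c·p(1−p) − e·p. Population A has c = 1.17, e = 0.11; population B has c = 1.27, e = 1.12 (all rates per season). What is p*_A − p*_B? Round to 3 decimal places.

A: p*_A = 1 − 0.11/1.17 = 0.9060.
B: p*_B = 1 − 1.12/1.27 = 0.1181.
p*_A − p*_B = 0.9060 − 0.1181 = 0.7879.

0.788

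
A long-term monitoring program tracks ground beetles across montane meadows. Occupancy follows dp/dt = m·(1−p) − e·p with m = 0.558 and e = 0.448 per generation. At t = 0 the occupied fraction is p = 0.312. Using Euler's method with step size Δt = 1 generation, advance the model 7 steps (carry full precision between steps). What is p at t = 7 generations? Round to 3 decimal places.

0.555

Update rule: p ← p + [m·(1−p) − e·p]·Δt with Δt = 1.
t = 1: p = 0.31200 + (+0.24413) = 0.55613
t = 2: p = 0.55613 + (-0.00146) = 0.55466
t = 3: p = 0.55466 + (+0.00001) = 0.55467
t = 4: p = 0.55467 + (-0.00000) = 0.55467
t = 5: p = 0.55467 + (+0.00000) = 0.55467
t = 6: p = 0.55467 + (-0.00000) = 0.55467
t = 7: p = 0.55467 + (+0.00000) = 0.55467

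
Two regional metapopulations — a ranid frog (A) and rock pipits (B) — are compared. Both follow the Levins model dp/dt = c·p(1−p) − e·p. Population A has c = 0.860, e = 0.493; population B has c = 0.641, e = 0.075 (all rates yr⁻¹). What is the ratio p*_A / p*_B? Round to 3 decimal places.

A: p*_A = 1 − 0.493/0.860 = 0.4267.
B: p*_B = 1 − 0.075/0.641 = 0.8830.
p*_A / p*_B = 0.4267/0.8830 = 0.4833.

0.483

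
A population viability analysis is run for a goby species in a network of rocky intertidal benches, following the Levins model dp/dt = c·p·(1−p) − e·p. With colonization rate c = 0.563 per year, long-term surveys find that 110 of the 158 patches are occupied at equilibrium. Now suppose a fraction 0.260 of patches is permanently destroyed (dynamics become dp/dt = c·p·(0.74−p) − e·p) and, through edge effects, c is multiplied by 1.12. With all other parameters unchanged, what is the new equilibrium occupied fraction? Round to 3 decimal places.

0.469

Observed p* = 110/158 = 0.69620.
Balance c(1−p*) = e gives e = 0.563×(1 − 0.69620) = 0.17104.
New p* = 0.74 − e/c = 0.74 − 0.17104/0.63056 = 0.46875.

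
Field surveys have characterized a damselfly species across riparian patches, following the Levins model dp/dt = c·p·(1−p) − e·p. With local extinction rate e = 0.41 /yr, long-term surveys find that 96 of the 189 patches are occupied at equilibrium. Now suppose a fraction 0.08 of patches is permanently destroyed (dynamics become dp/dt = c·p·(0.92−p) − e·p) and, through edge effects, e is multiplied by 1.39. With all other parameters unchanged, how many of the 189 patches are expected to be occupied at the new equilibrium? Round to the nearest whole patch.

45

Observed p* = 96/189 = 0.50794.
Balance c(1−p*) = e gives c = e/(1 − 0.50794) = 0.41/0.49206 = 0.83323.
New p* = 0.92 − e/c = 0.92 − 0.56990/0.83323 = 0.23604.
Expected occupied = 189 × 0.23604 = 44.61 ≈ 45.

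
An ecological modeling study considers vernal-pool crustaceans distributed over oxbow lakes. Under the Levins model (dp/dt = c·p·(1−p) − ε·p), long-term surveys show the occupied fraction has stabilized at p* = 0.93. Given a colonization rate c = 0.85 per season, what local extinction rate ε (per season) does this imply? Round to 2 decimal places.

0.06

At equilibrium c(1−p*) = ε.
ε = 0.85 × (1 − 0.93) = 0.85 × 0.0700 = 0.0595.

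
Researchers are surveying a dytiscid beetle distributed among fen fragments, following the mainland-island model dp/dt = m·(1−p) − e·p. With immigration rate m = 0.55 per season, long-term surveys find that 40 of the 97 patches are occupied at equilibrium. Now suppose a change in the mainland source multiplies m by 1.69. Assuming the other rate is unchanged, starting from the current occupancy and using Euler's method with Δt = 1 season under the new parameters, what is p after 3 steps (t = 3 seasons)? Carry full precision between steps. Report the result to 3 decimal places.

0.590

Observed p* = 40/97 = 0.41237.
Balance m(1−p*) = e·p* gives e = m(1−p*)/p* = 0.55×0.58763/0.41237 = 0.78375.
Starting from p₀ = 0.41237; update p ← p + (dp/dt)·Δt with the new parameters.
t = 1: p = 0.41237 + (+0.22301) = 0.63538
t = 2: p = 0.63538 + (-0.15906) = 0.47632
t = 3: p = 0.47632 + (+0.11345) = 0.58977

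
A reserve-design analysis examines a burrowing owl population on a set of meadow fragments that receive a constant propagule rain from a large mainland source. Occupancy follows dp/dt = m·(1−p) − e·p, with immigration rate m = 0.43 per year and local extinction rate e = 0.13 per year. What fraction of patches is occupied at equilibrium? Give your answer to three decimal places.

At equilibrium the propagule rain into empty patches balances local extinction: m(1−p*) = e·p*.
p* = m/(m+e) = 0.43/(0.43+0.13) = 0.43/0.5600 = 0.7679.

0.768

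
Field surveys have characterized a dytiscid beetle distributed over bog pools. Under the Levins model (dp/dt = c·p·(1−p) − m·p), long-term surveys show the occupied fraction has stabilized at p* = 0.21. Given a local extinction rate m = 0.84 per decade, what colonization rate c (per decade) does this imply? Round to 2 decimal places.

At equilibrium c(1−p*) = m, so c = m/(1−p*).
c = 0.84/(1 − 0.21) = 0.84/0.7900 = 1.0633.

1.06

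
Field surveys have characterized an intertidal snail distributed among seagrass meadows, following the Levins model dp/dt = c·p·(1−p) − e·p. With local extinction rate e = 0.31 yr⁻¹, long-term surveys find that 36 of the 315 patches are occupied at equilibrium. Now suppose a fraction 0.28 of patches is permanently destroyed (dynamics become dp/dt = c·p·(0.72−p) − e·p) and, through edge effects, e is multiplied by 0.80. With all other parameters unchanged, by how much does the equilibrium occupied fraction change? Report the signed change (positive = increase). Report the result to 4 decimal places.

-0.1029

Observed p* = 36/315 = 0.11429.
Balance c(1−p*) = e gives c = e/(1 − 0.11429) = 0.31/0.88571 = 0.35000.
New p* = 0.72 − e/c = 0.72 − 0.24800/0.35000 = 0.01143.
Δp* = 0.01143 − 0.11429 = -0.10286.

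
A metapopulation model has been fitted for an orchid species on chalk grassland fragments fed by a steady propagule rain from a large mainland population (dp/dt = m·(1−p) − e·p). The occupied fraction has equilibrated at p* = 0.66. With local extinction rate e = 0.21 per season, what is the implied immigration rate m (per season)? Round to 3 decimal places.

At equilibrium m(1−p*) = e·p*, so m = e·p*/(1−p*).
m = 0.21 × 0.66 / 0.3400 = 0.1386/0.3400 = 0.4076.

0.408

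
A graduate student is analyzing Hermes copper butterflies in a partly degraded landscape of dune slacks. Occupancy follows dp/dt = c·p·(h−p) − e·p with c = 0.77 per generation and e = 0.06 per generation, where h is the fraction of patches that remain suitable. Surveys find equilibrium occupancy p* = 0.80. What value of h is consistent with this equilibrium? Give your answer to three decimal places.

0.878

At equilibrium c(h−p*) = e, so h = p* + e/c.
h = 0.80 + 0.06/0.77 = 0.80 + 0.0779 = 0.8779.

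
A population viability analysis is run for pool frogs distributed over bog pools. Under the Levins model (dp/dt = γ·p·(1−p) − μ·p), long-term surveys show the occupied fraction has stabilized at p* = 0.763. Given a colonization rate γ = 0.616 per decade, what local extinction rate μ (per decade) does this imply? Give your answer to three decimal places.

At equilibrium γ(1−p*) = μ.
μ = 0.616 × (1 − 0.763) = 0.616 × 0.2370 = 0.1460.

0.146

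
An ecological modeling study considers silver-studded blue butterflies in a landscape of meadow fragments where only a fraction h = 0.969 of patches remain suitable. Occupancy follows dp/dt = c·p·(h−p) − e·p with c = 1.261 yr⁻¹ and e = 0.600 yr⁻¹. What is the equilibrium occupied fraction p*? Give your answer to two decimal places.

Setting dp/dt = 0 and dividing by p* gives c·(h−p*) = e.
So p* = h − e/c = 0.969 − 0.600/1.261 = 0.969 − 0.4758 = 0.4932.

0.49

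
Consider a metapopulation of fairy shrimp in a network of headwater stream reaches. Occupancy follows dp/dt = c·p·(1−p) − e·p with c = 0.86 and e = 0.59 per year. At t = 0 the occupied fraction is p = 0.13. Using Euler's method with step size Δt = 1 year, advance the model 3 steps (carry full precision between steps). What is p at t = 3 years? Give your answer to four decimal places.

0.1927

Update rule: p ← p + [c·p·(1−p) − e·p]·Δt with Δt = 1.
step 1: Δp = +0.02057, p = 0.15057
step 2: Δp = +0.02116, p = 0.17172
step 3: Δp = +0.02100, p = 0.19273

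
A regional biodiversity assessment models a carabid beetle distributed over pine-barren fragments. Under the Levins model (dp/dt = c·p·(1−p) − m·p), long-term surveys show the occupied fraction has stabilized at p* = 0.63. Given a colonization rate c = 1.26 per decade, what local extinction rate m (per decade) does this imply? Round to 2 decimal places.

0.47

At equilibrium c(1−p*) = m.
m = 1.26 × (1 − 0.63) = 1.26 × 0.3700 = 0.4662.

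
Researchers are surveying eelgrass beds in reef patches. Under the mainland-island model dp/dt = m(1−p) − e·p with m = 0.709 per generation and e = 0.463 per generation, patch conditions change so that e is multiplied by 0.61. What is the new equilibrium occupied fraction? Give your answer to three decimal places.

0.715

Before: p* = 0.709/(0.709+0.463) = 0.6049.
After: m = 0.709, e = 0.28243; p* = 0.709/0.9914 = 0.7151.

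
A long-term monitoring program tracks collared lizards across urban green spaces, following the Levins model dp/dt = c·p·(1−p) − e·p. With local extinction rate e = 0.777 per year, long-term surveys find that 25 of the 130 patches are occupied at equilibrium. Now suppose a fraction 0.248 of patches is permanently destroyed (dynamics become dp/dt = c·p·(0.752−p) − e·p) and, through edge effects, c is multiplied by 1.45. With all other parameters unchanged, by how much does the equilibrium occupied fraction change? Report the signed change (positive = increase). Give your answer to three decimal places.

0.003

Observed p* = 25/130 = 0.19231.
Balance c(1−p*) = e gives c = e/(1 − 0.19231) = 0.777/0.80769 = 0.96200.
New p* = 0.752 − e/c = 0.752 − 0.77700/1.39490 = 0.19497.
Δp* = 0.19497 − 0.19231 = +0.00266.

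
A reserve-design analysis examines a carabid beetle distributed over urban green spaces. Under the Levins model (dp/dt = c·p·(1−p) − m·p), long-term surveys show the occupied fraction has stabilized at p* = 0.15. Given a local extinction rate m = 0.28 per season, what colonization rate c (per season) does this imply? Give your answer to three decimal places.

At equilibrium c(1−p*) = m, so c = m/(1−p*).
c = 0.28/(1 − 0.15) = 0.28/0.8500 = 0.3294.

0.329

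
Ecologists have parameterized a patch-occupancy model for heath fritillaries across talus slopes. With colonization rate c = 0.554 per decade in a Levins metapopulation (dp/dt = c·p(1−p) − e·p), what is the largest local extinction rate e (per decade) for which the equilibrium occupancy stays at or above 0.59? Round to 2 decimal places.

1 − e/c ≥ 0.59 ⇒ e ≤ c(1 − 0.59) = 0.554 × 0.4100.
e_max = 0.2271.

0.23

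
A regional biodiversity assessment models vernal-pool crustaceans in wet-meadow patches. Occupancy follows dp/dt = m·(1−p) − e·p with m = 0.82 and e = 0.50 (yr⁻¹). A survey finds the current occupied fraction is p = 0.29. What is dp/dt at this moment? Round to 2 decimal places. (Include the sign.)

0.44

Colonization term: m·(1−p) = 0.82×0.7100 = 0.58220.
Extinction term: e·p = 0.14500.
dp/dt = 0.58220 − 0.14500 = 0.43720.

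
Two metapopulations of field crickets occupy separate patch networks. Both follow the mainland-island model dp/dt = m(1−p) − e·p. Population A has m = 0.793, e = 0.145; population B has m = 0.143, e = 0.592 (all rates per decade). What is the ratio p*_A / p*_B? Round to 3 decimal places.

4.345

A: p*_A = m/(m+e) = 0.793/0.9380 = 0.8454.
B: p*_B = 0.143/0.7350 = 0.1946.
p*_A / p*_B = 0.8454/0.1946 = 4.3453.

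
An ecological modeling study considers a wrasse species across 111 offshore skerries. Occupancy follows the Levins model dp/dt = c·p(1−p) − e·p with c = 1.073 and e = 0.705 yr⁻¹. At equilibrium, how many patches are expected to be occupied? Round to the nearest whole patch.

p* = 1 − e/c = 1 − 0.705/1.073 = 0.3430.
Expected occupied patches = N × p* = 111 × 0.3430 = 38.07 ≈ 38.

38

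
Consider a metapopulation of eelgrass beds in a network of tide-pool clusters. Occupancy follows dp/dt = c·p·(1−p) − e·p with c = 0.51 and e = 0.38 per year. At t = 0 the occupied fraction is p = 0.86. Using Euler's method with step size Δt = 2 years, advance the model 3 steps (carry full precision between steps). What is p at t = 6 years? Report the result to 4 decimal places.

Update rule: p ← p + [c·p·(1−p) − e·p]·Δt with Δt = 2.
p: 0.86000 → 0.32921  (Δp = -0.53079)
p: 0.32921 → 0.30426  (Δp = -0.02495)
p: 0.30426 → 0.28894  (Δp = -0.01532)

0.2889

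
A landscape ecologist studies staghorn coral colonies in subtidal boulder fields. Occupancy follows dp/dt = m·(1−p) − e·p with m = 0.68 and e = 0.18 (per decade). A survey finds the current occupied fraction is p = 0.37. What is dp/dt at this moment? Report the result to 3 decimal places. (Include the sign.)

0.362

Colonization term: m·(1−p) = 0.68×0.6300 = 0.42840.
Extinction term: e·p = 0.06660.
dp/dt = 0.42840 − 0.06660 = 0.36180.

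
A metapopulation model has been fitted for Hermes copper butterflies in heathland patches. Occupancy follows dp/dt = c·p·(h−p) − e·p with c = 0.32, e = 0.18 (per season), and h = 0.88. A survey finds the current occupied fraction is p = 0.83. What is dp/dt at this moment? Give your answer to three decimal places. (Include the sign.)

-0.136

Colonization term: c·p·(h−p) = 0.32×0.83×0.0500 = 0.01328.
Extinction term: e·p = 0.14940.
dp/dt = 0.01328 − 0.14940 = -0.13612.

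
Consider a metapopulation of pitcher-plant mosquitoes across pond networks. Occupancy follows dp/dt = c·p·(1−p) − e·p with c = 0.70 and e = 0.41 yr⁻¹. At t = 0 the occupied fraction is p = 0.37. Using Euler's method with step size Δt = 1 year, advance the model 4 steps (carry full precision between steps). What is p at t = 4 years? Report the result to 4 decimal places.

0.4017

Update rule: p ← p + [c·p·(1−p) − e·p]·Δt with Δt = 1.
step 1: Δp = +0.01147, p = 0.38147
step 2: Δp = +0.00876, p = 0.39023
step 3: Δp = +0.00657, p = 0.39680
step 4: Δp = +0.00486, p = 0.40166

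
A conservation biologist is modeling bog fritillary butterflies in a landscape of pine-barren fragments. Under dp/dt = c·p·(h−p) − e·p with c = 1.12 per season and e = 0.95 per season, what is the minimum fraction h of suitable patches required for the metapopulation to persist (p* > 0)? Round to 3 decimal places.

p* = h − e/c is positive only when h > e/c.
h_min = e/c = 0.95/1.12 = 0.8482.

0.848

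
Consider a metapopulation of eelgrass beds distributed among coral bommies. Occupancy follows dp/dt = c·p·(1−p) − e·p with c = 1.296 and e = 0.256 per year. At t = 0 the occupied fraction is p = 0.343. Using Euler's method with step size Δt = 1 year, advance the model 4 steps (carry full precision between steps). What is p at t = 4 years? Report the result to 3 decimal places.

0.803

Update rule: p ← p + [c·p·(1−p) − e·p]·Δt with Δt = 1.
t = 1: p = 0.34300 + (+0.20425) = 0.54725
t = 2: p = 0.54725 + (+0.18101) = 0.72826
t = 3: p = 0.72826 + (+0.07004) = 0.79830
t = 4: p = 0.79830 + (+0.00431) = 0.80261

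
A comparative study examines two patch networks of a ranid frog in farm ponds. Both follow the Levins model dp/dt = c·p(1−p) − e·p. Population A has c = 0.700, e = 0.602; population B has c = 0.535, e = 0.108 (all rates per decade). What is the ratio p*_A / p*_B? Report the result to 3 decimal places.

0.175

A: p*_A = 1 − 0.602/0.700 = 0.1400.
B: p*_B = 1 − 0.108/0.535 = 0.7981.
p*_A / p*_B = 0.1400/0.7981 = 0.1754.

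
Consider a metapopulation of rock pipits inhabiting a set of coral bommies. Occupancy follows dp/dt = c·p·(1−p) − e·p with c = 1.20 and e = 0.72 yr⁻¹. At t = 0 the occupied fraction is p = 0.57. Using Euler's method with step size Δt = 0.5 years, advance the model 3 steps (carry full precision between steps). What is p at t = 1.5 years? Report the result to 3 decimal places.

Update rule: p ← p + [c·p·(1−p) − e·p]·Δt with Δt = 0.5.
p: 0.57000 → 0.51186  (Δp = -0.05814)
p: 0.51186 → 0.47751  (Δp = -0.03435)
p: 0.47751 → 0.45530  (Δp = -0.02221)

0.455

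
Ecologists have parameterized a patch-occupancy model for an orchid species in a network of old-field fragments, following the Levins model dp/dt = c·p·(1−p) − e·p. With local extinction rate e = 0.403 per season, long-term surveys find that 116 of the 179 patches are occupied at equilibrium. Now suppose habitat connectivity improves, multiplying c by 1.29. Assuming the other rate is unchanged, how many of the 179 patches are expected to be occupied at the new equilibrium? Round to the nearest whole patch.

130

Observed p* = 116/179 = 0.64804.
Balance c(1−p*) = e gives c = e/(1 − 0.64804) = 0.403/0.35196 = 1.14502.
New p* = 1 − e/c = 1 − 0.40300/1.47708 = 0.72716.
Expected occupied = 179 × 0.72716 = 130.16 ≈ 130.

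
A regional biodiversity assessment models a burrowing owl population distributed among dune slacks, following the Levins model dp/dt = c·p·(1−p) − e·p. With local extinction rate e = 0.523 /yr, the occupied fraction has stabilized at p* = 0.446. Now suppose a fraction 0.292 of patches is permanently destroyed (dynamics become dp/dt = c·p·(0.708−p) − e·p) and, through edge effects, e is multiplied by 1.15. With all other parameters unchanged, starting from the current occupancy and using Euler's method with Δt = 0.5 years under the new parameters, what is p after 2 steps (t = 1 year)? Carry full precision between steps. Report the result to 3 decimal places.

0.316

Balance c(1−p*) = e gives c = e/(1 − 0.44600) = 0.523/0.55400 = 0.94404.
Starting from p₀ = 0.44600; update p ← p + (dp/dt)·Δt with the new parameters.
t = 0.5: p = 0.44600 + (-0.07897) = 0.36703
t = 1: p = 0.36703 + (-0.05130) = 0.31573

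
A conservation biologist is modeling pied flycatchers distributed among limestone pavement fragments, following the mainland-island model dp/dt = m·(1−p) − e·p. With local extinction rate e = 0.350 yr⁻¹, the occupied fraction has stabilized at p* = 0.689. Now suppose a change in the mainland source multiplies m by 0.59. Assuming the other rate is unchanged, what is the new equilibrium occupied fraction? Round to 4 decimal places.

0.5666

Balance m(1−p*) = e·p* gives m = e·p*/(1−p*) = 0.350×0.68900/0.31100 = 0.77540.
New p* = m/(m+e) = 0.45749/(0.45749+0.35000) = 0.56656.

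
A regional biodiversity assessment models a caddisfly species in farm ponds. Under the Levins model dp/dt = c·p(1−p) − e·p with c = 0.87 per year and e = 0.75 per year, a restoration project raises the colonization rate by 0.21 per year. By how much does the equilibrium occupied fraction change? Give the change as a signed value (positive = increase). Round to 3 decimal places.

Before: p* = 1 − 0.75/0.87 = 0.1379.
After the change, c = 1.08, e = 0.75, so p* = 1 − 0.75/1.08 = 0.3056.
Δp* = 0.3056 − 0.1379 = +0.1676.

0.168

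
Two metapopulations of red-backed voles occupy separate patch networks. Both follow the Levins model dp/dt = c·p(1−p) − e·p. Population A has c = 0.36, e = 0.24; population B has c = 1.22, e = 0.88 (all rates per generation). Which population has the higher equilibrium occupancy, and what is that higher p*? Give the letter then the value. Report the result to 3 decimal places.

A: p*_A = 1 − 0.24/0.36 = 0.3333.
B: p*_B = 1 − 0.88/1.22 = 0.2787.
A is higher at 0.3333.

A, 0.333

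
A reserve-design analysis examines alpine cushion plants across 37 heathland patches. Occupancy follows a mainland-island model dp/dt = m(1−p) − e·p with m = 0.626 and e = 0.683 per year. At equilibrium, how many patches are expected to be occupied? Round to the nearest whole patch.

p* = m/(m+e) = 0.626/1.3090 = 0.4782.
Expected occupied patches = N × p* = 37 × 0.4782 = 17.69 ≈ 18.

18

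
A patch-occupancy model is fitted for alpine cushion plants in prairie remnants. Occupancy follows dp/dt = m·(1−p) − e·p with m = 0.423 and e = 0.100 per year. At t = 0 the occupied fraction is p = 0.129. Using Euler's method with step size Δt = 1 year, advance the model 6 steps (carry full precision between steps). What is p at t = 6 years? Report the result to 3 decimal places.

0.801

Update rule: p ← p + [m·(1−p) − e·p]·Δt with Δt = 1.
  1  |  dp/dt·Δt = +0.355533  |  p_1 = 0.484533
  2  |  dp/dt·Δt = +0.169589  |  p_2 = 0.654122
  3  |  dp/dt·Δt = +0.080894  |  p_3 = 0.735016
  4  |  dp/dt·Δt = +0.038586  |  p_4 = 0.773603
  5  |  dp/dt·Δt = +0.018406  |  p_5 = 0.792009
  6  |  dp/dt·Δt = +0.008780  |  p_6 = 0.800788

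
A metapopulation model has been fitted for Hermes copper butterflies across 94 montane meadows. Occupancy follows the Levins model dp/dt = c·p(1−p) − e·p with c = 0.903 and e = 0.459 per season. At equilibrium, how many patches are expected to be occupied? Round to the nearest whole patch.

p* = 1 − e/c = 1 − 0.459/0.903 = 0.4917.
Expected occupied patches = N × p* = 94 × 0.4917 = 46.22 ≈ 46.

46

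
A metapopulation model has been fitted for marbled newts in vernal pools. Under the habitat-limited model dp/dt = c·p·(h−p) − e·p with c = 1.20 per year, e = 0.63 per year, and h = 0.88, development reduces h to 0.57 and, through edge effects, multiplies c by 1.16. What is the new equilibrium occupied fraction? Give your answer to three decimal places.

Before: p* = h − e/c = 0.88 − 0.63/1.20 = 0.88 − 0.5250 = 0.3550.
After: c = 1.392, e = 0.63, h = 0.57; p* = 0.57 − 0.63/1.392 = 0.1174.

0.117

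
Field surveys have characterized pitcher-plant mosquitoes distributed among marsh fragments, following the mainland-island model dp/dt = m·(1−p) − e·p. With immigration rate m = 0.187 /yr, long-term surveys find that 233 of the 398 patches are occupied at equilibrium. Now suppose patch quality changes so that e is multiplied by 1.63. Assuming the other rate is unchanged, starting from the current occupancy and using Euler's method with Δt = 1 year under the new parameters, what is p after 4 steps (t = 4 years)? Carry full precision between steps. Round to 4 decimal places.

Observed p* = 233/398 = 0.58543.
Balance m(1−p*) = e·p* gives e = m(1−p*)/p* = 0.187×0.41457/0.58543 = 0.13242.
Starting from p₀ = 0.58543; update p ← p + (dp/dt)·Δt with the new parameters.
t = 1: p = 0.58543 + (-0.04884) = 0.53659
t = 2: p = 0.53659 + (-0.02917) = 0.50742
t = 3: p = 0.50742 + (-0.01742) = 0.49001
t = 4: p = 0.49001 + (-0.01040) = 0.47961

0.4796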